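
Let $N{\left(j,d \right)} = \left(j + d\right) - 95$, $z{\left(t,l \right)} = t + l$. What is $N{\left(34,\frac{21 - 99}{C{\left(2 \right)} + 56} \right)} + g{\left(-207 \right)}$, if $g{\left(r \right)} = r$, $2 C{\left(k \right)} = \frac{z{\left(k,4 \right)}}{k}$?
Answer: $- \frac{30976}{115} \approx -269.36$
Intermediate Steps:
$z{\left(t,l \right)} = l + t$
$C{\left(k \right)} = \frac{4 + k}{2 k}$ ($C{\left(k \right)} = \frac{\left(4 + k\right) \frac{1}{k}}{2} = \frac{\frac{1}{k} \left(4 + k\right)}{2} = \frac{4 + k}{2 k}$)
$N{\left(j,d \right)} = -95 + d + j$ ($N{\left(j,d \right)} = \left(d + j\right) - 95 = -95 + d + j$)
$N{\left(34,\frac{21 - 99}{C{\left(2 \right)} + 56} \right)} + g{\left(-207 \right)} = \left(-95 + \frac{21 - 99}{\frac{4 + 2}{2 \cdot 2} + 56} + 34\right) - 207 = \left(-95 - \frac{78}{\frac{1}{2} \cdot \frac{1}{2} \cdot 6 + 56} + 34\right) - 207 = \left(-95 - \frac{78}{\frac{3}{2} + 56} + 34\right) - 207 = \left(-95 - \frac{78}{\frac{115}{2}} + 34\right) - 207 = \left(-95 - \frac{156}{115} + 34\right) - 207 = - \frac{7171}{115} - 207 = - \frac{30976}{115}$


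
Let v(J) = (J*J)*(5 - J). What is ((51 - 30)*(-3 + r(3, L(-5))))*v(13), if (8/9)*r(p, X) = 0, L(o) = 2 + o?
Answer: 85176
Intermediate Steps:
v(J) = J²*(5 - J)
r(p, X) = 0 (r(p, X) = (9/8)*0 = 0)
((51 - 30)*(-3 + r(3, L(-5))))*v(13) = ((51 - 30)*(-3 + 0))*(13²*(5 - 1*13)) = (21*(-3))*(169*(5 - 13)) = -10647*(-8) = -63*(-1352) = 85176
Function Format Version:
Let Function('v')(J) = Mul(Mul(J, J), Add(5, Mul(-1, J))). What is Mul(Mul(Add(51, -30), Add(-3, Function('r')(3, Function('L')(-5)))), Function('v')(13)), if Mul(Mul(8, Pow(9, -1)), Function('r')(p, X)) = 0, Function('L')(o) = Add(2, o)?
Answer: 85176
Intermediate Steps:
Function('v')(J) = Mul(Pow(J, 2), Add(5, Mul(-1, J)))
Function('r')(p, X) = 0 (Function('r')(p, X) = Mul(Rational(9, 8), 0) = 0)
Mul(Mul(Add(51, -30), Add(-3, Function('r')(3, Function('L')(-5)))), Function('v')(13)) = Mul(Mul(Add(51, -30), Add(-3, 0)), Mul(Pow(13, 2), Add(5, Mul(-1, 13)))) = Mul(Mul(21, -3), Mul(169, Add(5, -13))) = Mul(-63, Mul(169, -8)) = Mul(-63, -1352) = 85176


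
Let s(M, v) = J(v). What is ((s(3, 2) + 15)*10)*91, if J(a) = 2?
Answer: 15470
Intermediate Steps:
s(M, v) = 2
((s(3, 2) + 15)*10)*91 = ((2 + 15)*10)*91 = (17*10)*91 = 170*91 = 15470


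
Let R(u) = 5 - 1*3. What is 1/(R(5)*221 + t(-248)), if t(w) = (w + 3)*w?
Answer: 1/61202 ≈ 1.6339e-5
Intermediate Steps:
R(u) = 2 (R(u) = 5 - 3 = 2)
t(w) = w*(3 + w) (t(w) = (3 + w)*w = w*(3 + w))
1/(R(5)*221 + t(-248)) = 1/(2*221 - 248*(3 - 248)) = 1/(442 - 248*(-245)) = 1/(442 + 60760) = 1/61202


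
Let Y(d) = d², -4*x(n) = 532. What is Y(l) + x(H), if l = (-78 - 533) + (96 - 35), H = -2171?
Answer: 302367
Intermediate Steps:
x(n) = -133 (x(n) = -¼*532 = -133)
l = -550 (l = -611 + 61 = -550)
Y(l) + x(H) = (-550)² - 133 = 302500 - 133 = 302367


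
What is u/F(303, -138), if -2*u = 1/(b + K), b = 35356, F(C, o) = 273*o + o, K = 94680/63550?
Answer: 6355/16992474433152 ≈ 3.7399e-10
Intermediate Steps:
K = 9468/6355 (K = 94680*(1/63550) = 9468/6355 ≈ 1.4899)
F(C, o) = 274*o
u = -6355/449393696 (u = -1/(2*(35356 + 9468/6355)) = -1/(2*224696848/6355) = -½*6355/224696848 = -6355/449393696 ≈ -1.4141e-5)
u/F(303, -138) = -6355/(449393696*(274*(-138))) = -6355/449393696/(-37812) = -6355/449393696*(-1/37812) = 6355/16992474433152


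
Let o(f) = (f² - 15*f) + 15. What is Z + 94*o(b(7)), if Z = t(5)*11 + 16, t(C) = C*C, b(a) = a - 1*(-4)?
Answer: -2435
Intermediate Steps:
b(a) = 4 + a (b(a) = a + 4 = 4 + a)
t(C) = C²
o(f) = 15 + f² - 15*f
Z = 291 (Z = 5²*11 + 16 = 25*11 + 16 = 275 + 16 = 291)
Z + 94*o(b(7)) = 291 + 94*(15 + (4 + 7)² - 15*(4 + 7)) = 291 + 94*(15 + 11² - 15*11) = 291 + 94*(15 + 121 - 165) = 291 + 94*(-29) = 291 - 2726 = -2435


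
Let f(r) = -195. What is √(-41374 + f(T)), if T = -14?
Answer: I*√41569 ≈ 203.88*I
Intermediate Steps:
√(-41374 + f(T)) = √(-41374 - 195) = √(-41569) = I*√41569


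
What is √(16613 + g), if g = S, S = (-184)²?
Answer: √50469 ≈ 224.65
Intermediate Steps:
S = 33856
g = 33856
√(16613 + g) = √(16613 + 33856) = √50469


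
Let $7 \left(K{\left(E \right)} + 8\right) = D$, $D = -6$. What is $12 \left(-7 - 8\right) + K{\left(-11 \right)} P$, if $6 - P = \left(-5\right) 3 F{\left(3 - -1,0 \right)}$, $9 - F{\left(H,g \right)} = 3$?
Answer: $- \frac{7212}{7} \approx -1030.3$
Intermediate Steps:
$F{\left(H,g \right)} = 6$ ($F{\left(H,g \right)} = 9 - 3 = 6$)
$K{\left(E \right)} = - \frac{62}{7}$ ($K{\left(E \right)} = -8 + \frac{1}{7} \left(-6\right) = -8 - \frac{6}{7} = - \frac{62}{7}$)
$P = 96$ ($P = 6 - \left(-5\right) 3 \cdot 6 = 6 - \left(-15\right) 6 = 6 - -90 = 6 + 90 = 96$)
$12 \left(-7 - 8\right) + K{\left(-11 \right)} P = 12 \left(-7 - 8\right) - \frac{5952}{7} = 12 \left(-15\right) - \frac{5952}{7} = -180 - \frac{5952}{7} = - \frac{7212}{7}$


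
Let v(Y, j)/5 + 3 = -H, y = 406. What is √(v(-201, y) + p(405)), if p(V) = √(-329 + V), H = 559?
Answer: √(-2810 + 2*√19) ≈ 52.927*I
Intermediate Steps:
v(Y, j) = -2810 (v(Y, j) = -15 + 5*(-1*559) = -15 + 5*(-559) = -15 - 2795 = -2810)
√(v(-201, y) + p(405)) = √(-2810 + √(-329 + 405)) = √(-2810 + √76) = √(-2810 + 2*√19)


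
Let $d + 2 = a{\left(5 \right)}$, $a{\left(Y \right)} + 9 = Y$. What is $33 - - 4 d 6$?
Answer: $-111$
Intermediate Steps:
$a{\left(Y \right)} = -9 + Y$
$d = -6$ ($d = -2 + \left(-9 + 5\right) = -2 - 4 = -6$)
$33 - - 4 d 6 = 33 - \left(-4\right) \left(-6\right) 6 = 33 - 24 \cdot 6 = 33 - 144 = -111$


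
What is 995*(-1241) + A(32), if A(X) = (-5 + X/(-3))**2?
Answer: -11110946/9 ≈ -1.2346e+6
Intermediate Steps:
A(X) = (-5 - X/3)**2 (A(X) = (-5 + X*(-1/3))**2 = (-5 - X/3)**2)
995*(-1241) + A(32) = 995*(-1241) + (15 + 32)**2/9 = -1234795 + (1/9)*47**2 = -1234795 + (1/9)*2209 = -1234795 + 2209/9 = -11110946/9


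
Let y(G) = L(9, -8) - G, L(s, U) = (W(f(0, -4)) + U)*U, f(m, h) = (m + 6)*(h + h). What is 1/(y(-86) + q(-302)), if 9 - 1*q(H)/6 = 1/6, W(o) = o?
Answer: 1/587 ≈ 0.0017036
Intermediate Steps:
f(m, h) = 2*h*(6 + m) (f(m, h) = (6 + m)*(2*h) = 2*h*(6 + m))
q(H) = 53 (q(H) = 54 - 6/6 = 54 - 6*⅙ = 54 - 1 = 53)
L(s, U) = U*(-48 + U) (L(s, U) = (2*(-4)*(6 + 0) + U)*U = (2*(-4)*6 + U)*U = (-48 + U)*U = U*(-48 + U))
y(G) = 448 - G (y(G) = -8*(-48 - 8) - G = -8*(-56) - G = 448 - G)
1/(y(-86) + q(-302)) = 1/((448 - 1*(-86)) + 53) = 1/((448 + 86) + 53) = 1/(534 + 53) = 1/587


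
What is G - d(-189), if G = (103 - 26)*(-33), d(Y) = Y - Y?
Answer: -2541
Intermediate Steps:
d(Y) = 0
G = -2541 (G = 77*(-33) = -2541)
G - d(-189) = -2541 - 1*0 = -2541 + 0 = -2541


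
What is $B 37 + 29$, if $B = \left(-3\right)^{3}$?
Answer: $-970$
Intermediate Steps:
$B = -27$
$B 37 + 29 = \left(-27\right) 37 + 29 = -999 + 29 = -970$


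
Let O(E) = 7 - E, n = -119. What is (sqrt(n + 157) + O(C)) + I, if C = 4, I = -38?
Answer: -35 + sqrt(38) ≈ -28.836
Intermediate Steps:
(sqrt(n + 157) + O(C)) + I = (sqrt(-119 + 157) + (7 - 1*4)) - 38 = (sqrt(38) + (7 - 4)) - 38 = (sqrt(38) + 3) - 38 = (3 + sqrt(38)) - 38 = -35 + sqrt(38)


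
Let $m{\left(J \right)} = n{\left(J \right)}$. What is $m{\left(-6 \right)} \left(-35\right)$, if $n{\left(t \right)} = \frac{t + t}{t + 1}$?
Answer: $-84$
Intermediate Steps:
$n{\left(t \right)} = \frac{2 t}{1 + t}$
$m{\left(J \right)} = \frac{2 J}{1 + J}$
$m{\left(-6 \right)} \left(-35\right) = 2 \left(-6\right) \frac{1}{1 - 6} \left(-35\right) = 2 \left(-6\right) \frac{1}{-5} \left(-35\right) = 2 \left(-6\right) \left(- \frac{1}{5}\right) \left(-35\right) = \frac{12}{5} \left(-35\right) = -84$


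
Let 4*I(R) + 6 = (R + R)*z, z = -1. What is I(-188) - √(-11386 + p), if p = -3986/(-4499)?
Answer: 185/2 - 6*I*√6401280677/4499 ≈ 92.5 - 106.7*I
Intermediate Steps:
p = 3986/4499 (p = -3986*(-1/4499) = 3986/4499 ≈ 0.88597)
I(R) = -3/2 - R/2 (I(R) = -3/2 + ((R + R)*(-1))/4 = -3/2 + ((2*R)*(-1))/4 = -3/2 + (-2*R)/4 = -3/2 - R/2)
I(-188) - √(-11386 + p) = (-3/2 - ½*(-188)) - √(-11386 + 3986/4499) = (-3/2 + 94) - √(-51221628/4499) = 185/2 - 6*I*√6401280677/4499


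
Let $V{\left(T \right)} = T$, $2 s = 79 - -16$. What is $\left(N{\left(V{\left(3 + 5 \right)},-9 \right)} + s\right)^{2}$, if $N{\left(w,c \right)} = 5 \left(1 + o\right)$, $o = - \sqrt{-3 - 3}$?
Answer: $\frac{10425}{4} - 525 i \sqrt{6} \approx 2606.3 - 1286.0 i$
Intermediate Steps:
$o = - i \sqrt{6}$ ($o = - \sqrt{-6} = - i \sqrt{6} \approx - 2.4495 i$)
$s = \frac{95}{2}$ ($s = \frac{79 - -16}{2} = \frac{79 + 16}{2} = \frac{1}{2} \cdot 95 = \frac{95}{2} \approx 47.5$)
$N{\left(w,c \right)} = 5 - 5 i \sqrt{6}$ ($N{\left(w,c \right)} = 5 \left(1 - i \sqrt{6}\right) = 5 - 5 i \sqrt{6}$)
$\left(N{\left(V{\left(3 + 5 \right)},-9 \right)} + s\right)^{2} = \left(\left(5 - 5 i \sqrt{6}\right) + \frac{95}{2}\right)^{2} = \left(\frac{105}{2} - 5 i \sqrt{6}\right)^{2}$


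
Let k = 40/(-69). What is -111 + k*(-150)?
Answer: -553/23 ≈ -24.043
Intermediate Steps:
k = -40/69 (k = 40*(-1/69) = -40/69 ≈ -0.57971)
-111 + k*(-150) = -111 - 40/69*(-150) = -111 + 2000/23 = -553/23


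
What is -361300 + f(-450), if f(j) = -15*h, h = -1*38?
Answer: -360730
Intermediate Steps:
h = -38
f(j) = 570 (f(j) = -15*(-38) = 570)
-361300 + f(-450) = -361300 + 570 = -360730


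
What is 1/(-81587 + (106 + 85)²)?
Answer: -1/45106 ≈ -2.2170e-5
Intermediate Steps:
1/(-81587 + (106 + 85)²) = 1/(-81587 + 191²) = 1/(-81587 + 36481) = 1/(-45106) = -1/45106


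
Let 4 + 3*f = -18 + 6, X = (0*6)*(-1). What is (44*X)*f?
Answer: 0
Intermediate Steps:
X = 0 (X = 0*(-1) = 0)
f = -16/3 (f = -4/3 + (-18 + 6)/3 = -4/3 + (⅓)*(-12) = -4/3 - 4 = -16/3 ≈ -5.3333)
(44*X)*f = (44*0)*(-16/3) = 0*(-16/3) = 0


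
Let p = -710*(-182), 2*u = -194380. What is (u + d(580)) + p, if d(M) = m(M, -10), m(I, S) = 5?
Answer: 32035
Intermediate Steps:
u = -97190 (u = (½)*(-194380) = -97190)
d(M) = 5
p = 129220
(u + d(580)) + p = (-97190 + 5) + 129220 = -97185 + 129220 = 32035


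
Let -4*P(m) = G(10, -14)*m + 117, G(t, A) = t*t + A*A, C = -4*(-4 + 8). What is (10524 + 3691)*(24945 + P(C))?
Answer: 1484031785/4 ≈ 3.7101e+8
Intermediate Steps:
C = -16 (C = -4*4 = -16)
G(t, A) = A**2 + t**2 (G(t, A) = t**2 + A**2 = A**2 + t**2)
P(m) = -117/4 - 74*m (P(m) = -(((-14)**2 + 10**2)*m + 117)/4 = -((196 + 100)*m + 117)/4 = -(296*m + 117)/4 = -(117 + 296*m)/4 = -117/4 - 74*m)
(10524 + 3691)*(24945 + P(C)) = (10524 + 3691)*(24945 + (-117/4 - 74*(-16))) = 14215*(24945 + (-117/4 + 1184)) = 14215*(24945 + 4619/4) = 14215*(104399/4) = 1484031785/4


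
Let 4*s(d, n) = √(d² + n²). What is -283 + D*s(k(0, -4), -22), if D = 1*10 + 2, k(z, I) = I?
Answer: -283 + 30*√5 ≈ -215.92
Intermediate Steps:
s(d, n) = √(d² + n²)/4
D = 12 (D = 10 + 2 = 12)
-283 + D*s(k(0, -4), -22) = -283 + 12*(√((-4)² + (-22)²)/4) = -283 + 12*(√(16 + 484)/4) = -283 + 12*(√500/4) = -283 + 12*((10*√5)/4) = -283 + 12*(5*√5/2) = -283 + 30*√5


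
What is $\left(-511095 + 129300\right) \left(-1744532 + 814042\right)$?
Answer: $355256429550$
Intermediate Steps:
$\left(-511095 + 129300\right) \left(-1744532 + 814042\right) = \left(-381795\right) \left(-930490\right) = 355256429550$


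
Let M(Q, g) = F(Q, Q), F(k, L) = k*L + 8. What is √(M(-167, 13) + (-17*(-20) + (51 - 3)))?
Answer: √28285 ≈ 168.18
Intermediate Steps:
F(k, L) = 8 + L*k (F(k, L) = L*k + 8 = 8 + L*k)
M(Q, g) = 8 + Q² (M(Q, g) = 8 + Q*Q = 8 + Q²)
√(M(-167, 13) + (-17*(-20) + (51 - 3))) = √((8 + (-167)²) + (-17*(-20) + (51 - 3))) = √((8 + 27889) + (340 + 48)) = √(27897 + 388) = √28285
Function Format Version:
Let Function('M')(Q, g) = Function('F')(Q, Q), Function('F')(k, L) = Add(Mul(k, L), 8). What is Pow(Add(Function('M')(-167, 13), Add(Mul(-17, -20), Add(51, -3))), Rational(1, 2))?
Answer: Pow(28285, Rational(1, 2)) ≈ 168.18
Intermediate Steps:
Function('F')(k, L) = Add(8, Mul(L, k)) (Function('F')(k, L) = Add(Mul(L, k), 8) = Add(8, Mul(L, k)))
Function('M')(Q, g) = Add(8, Pow(Q, 2)) (Function('M')(Q, g) = Add(8, Mul(Q, Q)) = Add(8, Pow(Q, 2)))
Pow(Add(Function('M')(-167, 13), Add(Mul(-17, -20), Add(51, -3))), Rational(1, 2)) = Pow(Add(Add(8, Pow(-167, 2)), Add(Mul(-17, -20), Add(51, -3))), Rational(1, 2)) = Pow(Add(Add(8, 27889), Add(340, 48)), Rational(1, 2)) = Pow(Add(27897, 388), Rational(1, 2)) = Pow(28285, Rational(1, 2))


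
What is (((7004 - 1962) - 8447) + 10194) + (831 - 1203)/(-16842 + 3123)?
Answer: 31046221/4573 ≈ 6789.0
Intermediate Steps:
(((7004 - 1962) - 8447) + 10194) + (831 - 1203)/(-16842 + 3123) = ((5042 - 8447) + 10194) - 372/(-13719) = (-3405 + 10194) - 372*(-1/13719) = 6789 + 124/4573 = 31046221/4573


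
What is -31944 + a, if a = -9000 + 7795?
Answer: -33149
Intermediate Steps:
a = -1205
-31944 + a = -31944 - 1205 = -33149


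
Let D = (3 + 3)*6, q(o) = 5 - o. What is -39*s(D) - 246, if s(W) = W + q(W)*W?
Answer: 41874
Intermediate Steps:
D = 36 (D = 6*6 = 36)
s(W) = W + W*(5 - W) (s(W) = W + (5 - W)*W = W + W*(5 - W))
-39*s(D) - 246 = -1404*(6 - 1*36) - 246 = -1404*(6 - 36) - 246 = -1404*(-30) - 246 = -39*(-1080) - 246 = 42120 - 246 = 41874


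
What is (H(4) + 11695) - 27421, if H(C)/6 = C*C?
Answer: -15630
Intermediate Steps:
H(C) = 6*C² (H(C) = 6*(C*C) = 6*C²)
(H(4) + 11695) - 27421 = (6*4² + 11695) - 27421 = (6*16 + 11695) - 27421 = (96 + 11695) - 27421 = 11791 - 27421 = -15630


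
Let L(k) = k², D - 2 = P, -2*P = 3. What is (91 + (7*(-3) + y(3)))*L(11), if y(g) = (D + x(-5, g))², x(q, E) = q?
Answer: 43681/4 ≈ 10920.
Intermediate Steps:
P = -3/2 (P = -½*3 = -3/2 ≈ -1.5000)
D = ½ (D = 2 - 3/2 = ½ ≈ 0.50000)
y(g) = 81/4 (y(g) = (½ - 5)² = (-9/2)² = 81/4)
(91 + (7*(-3) + y(3)))*L(11) = (91 + (7*(-3) + 81/4))*11² = (91 + (-21 + 81/4))*121 = (91 - ¾)*121 = (361/4)*121 = 43681/4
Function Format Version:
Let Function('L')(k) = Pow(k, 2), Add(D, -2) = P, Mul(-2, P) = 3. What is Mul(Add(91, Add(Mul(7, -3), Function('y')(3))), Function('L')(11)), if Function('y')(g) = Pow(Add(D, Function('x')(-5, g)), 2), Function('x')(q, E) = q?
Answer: Rational(43681, 4) ≈ 10920.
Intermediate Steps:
P = Rational(-3, 2) (P = Mul(Rational(-1, 2), 3) = Rational(-3, 2) ≈ -1.5000)
D = Rational(1, 2) (D = Add(2, Rational(-3, 2)) = Rational(1, 2) ≈ 0.50000)
Function('y')(g) = Rational(81, 4) (Function('y')(g) = Pow(Add(Rational(1, 2), -5), 2) = Pow(Rational(-9, 2), 2) = Rational(81, 4))
Mul(Add(91, Add(Mul(7, -3), Function('y')(3))), Function('L')(11)) = Mul(Add(91, Add(Mul(7, -3), Rational(81, 4))), Pow(11, 2)) = Mul(Add(91, Add(-21, Rational(81, 4))), 121) = Mul(Add(91, Rational(-3, 4)), 121) = Mul(Rational(361, 4), 121) = Rational(43681, 4)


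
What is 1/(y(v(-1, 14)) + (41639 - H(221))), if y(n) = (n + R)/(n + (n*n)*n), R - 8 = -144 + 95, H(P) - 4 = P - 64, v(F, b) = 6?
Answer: 222/9208081 ≈ 2.4109e-5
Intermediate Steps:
H(P) = -60 + P (H(P) = 4 + (P - 64) = 4 + (-64 + P) = -60 + P)
R = -41 (R = 8 + (-144 + 95) = 8 - 49 = -41)
y(n) = (-41 + n)/(n + n**3) (y(n) = (n - 41)/(n + (n*n)*n) = (-41 + n)/(n + n**2*n) = (-41 + n)/(n + n**3))
1/(y(v(-1, 14)) + (41639 - H(221))) = 1/((-41 + 6)/(6 + 6**3) + (41639 - (-60 + 221))) = 1/(-35/(6 + 216) + (41639 - 1*161)) = 1/(-35/222 + (41639 - 161)) = 1/((1/222)*(-35) + 41478) = 1/(-35/222 + 41478) = 1/(9208081/222) = 222/9208081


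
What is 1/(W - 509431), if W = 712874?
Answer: 1/203443 ≈ 4.9154e-6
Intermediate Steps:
1/(W - 509431) = 1/(712874 - 509431) = 1/203443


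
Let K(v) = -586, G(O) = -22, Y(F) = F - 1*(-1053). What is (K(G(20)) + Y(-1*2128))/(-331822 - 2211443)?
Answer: 1661/2543265 ≈ 0.00065310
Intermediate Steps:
Y(F) = 1053 + F (Y(F) = F + 1053 = 1053 + F)
(K(G(20)) + Y(-1*2128))/(-331822 - 2211443) = (-586 + (1053 - 1*2128))/(-331822 - 2211443) = (-586 + (1053 - 2128))/(-2543265) = (-586 - 1075)*(-1/2543265) = -1661*(-1/2543265) = 1661/2543265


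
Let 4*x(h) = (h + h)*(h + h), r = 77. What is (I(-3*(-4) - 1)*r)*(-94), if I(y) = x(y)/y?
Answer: -79618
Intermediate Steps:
x(h) = h² (x(h) = ((h + h)*(h + h))/4 = ((2*h)*(2*h))/4 = (4*h²)/4 = h²)
I(y) = y (I(y) = y²/y = y)
(I(-3*(-4) - 1)*r)*(-94) = ((-3*(-4) - 1)*77)*(-94) = ((12 - 1)*77)*(-94) = (11*77)*(-94) = 847*(-94) = -79618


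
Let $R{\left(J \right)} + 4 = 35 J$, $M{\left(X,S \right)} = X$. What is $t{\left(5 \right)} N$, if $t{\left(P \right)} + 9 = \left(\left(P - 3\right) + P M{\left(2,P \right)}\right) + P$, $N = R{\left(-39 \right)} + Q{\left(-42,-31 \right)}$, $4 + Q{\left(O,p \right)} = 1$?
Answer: $-10976$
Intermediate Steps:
$R{\left(J \right)} = -4 + 35 J$
$Q{\left(O,p \right)} = -3$ ($Q{\left(O,p \right)} = -4 + 1 = -3$)
$N = -1372$ ($N = \left(-4 + 35 \left(-39\right)\right) - 3 = \left(-4 - 1365\right) - 3 = -1369 - 3 = -1372$)
$t{\left(P \right)} = -12 + 4 P$ ($t{\left(P \right)} = -9 + \left(\left(\left(P - 3\right) + P 2\right) + P\right) = -9 + \left(\left(\left(P - 3\right) + 2 P\right) + P\right) = -9 + \left(\left(\left(-3 + P\right) + 2 P\right) + P\right) = -9 + \left(\left(-3 + 3 P\right) + P\right) = -9 + \left(-3 + 4 P\right) = -12 + 4 P$)
$t{\left(5 \right)} N = \left(-12 + 4 \cdot 5\right) \left(-1372\right) = \left(-12 + 20\right) \left(-1372\right) = 8 \left(-1372\right) = -10976$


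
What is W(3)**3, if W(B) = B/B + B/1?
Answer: 64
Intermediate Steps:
W(B) = 1 + B (W(B) = 1 + B*1 = 1 + B)
W(3)**3 = (1 + 3)**3 = 4**3 = 64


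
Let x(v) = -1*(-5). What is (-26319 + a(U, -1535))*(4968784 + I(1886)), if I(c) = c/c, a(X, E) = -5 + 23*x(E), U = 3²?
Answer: -130226886065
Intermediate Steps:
U = 9
x(v) = 5
a(X, E) = 110 (a(X, E) = -5 + 23*5 = -5 + 115 = 110)
I(c) = 1
(-26319 + a(U, -1535))*(4968784 + I(1886)) = (-26319 + 110)*(4968784 + 1) = -26209*4968785 = -130226886065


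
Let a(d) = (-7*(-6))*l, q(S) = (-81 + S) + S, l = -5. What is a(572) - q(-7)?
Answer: -115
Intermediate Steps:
q(S) = -81 + 2*S
a(d) = -210 (a(d) = -7*(-6)*(-5) = 42*(-5) = -210)
a(572) - q(-7) = -210 - (-81 + 2*(-7)) = -210 - (-81 - 14) = -210 - 1*(-95) = -210 + 95 = -115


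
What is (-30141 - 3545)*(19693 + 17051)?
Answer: -1237758384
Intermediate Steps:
(-30141 - 3545)*(19693 + 17051) = -33686*36744 = -1237758384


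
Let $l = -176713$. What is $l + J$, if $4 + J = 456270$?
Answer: $279553$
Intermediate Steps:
$J = 456266$ ($J = -4 + 456270 = 456266$)
$l + J = -176713 + 456266 = 279553$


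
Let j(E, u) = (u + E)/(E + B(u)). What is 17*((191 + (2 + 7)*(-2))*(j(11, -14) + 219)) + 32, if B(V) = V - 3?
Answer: 1291163/2 ≈ 6.4558e+5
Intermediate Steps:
B(V) = -3 + V
j(E, u) = (E + u)/(-3 + E + u) (j(E, u) = (u + E)/(E + (-3 + u)) = (E + u)/(-3 + E + u))
17*((191 + (2 + 7)*(-2))*(j(11, -14) + 219)) + 32 = 17*((191 + (2 + 7)*(-2))*((11 - 14)/(-3 + 11 - 14) + 219)) + 32 = 17*((191 + 9*(-2))*(-3/(-6) + 219)) + 32 = 17*((191 - 18)*(-⅙*(-3) + 219)) + 32 = 17*(173*(½ + 219)) + 32 = 17*(173*(439/2)) + 32 = 17*(75947/2) + 32 = 1291099/2 + 32 = 1291163/2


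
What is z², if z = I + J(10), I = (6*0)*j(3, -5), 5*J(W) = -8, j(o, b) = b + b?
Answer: 64/25 ≈ 2.5600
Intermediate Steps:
j(o, b) = 2*b
J(W) = -8/5 (J(W) = (⅕)*(-8) = -8/5)
I = 0 (I = (6*0)*(2*(-5)) = 0*(-10) = 0)
z = -8/5 (z = 0 - 8/5 = -8/5 ≈ -1.6000)
z² = (-8/5)² = 64/25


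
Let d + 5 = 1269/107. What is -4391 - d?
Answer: -470571/107 ≈ -4397.9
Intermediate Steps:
d = 734/107 (d = -5 + 1269/107 = 734/107 ≈ 6.8598)
-4391 - d = -4391 - 1*734/107 = -4391 - 734/107 = -470571/107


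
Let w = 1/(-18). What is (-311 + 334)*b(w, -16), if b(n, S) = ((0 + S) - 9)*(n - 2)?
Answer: 21275/18 ≈ 1181.9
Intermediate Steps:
w = -1/18 ≈ -0.055556
b(n, S) = (-9 + S)*(-2 + n) (b(n, S) = (S - 9)*(-2 + n) = (-9 + S)*(-2 + n))
(-311 + 334)*b(w, -16) = (-311 + 334)*(18 - 9*(-1/18) - 2*(-16) - 16*(-1/18)) = 23*(18 + ½ + 32 + 8/9) = 23*(925/18) = 21275/18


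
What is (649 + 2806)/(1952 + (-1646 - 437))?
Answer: -3455/131 ≈ -26.374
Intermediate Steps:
(649 + 2806)/(1952 + (-1646 - 437)) = 3455/(1952 - 2083) = 3455/(-131) = 3455*(-1/131) = -3455/131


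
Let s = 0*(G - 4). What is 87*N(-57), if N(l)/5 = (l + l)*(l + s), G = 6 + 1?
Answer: 2826630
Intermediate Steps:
G = 7
s = 0 (s = 0*(7 - 4) = 0*3 = 0)
N(l) = 10*l² (N(l) = 5*((l + l)*(l + 0)) = 5*((2*l)*l) = 5*(2*l²) = 10*l²)
87*N(-57) = 87*(10*(-57)²) = 87*(10*3249) = 87*32490 = 2826630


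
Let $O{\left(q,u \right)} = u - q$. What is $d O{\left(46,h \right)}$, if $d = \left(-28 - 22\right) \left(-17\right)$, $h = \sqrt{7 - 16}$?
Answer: $-39100 + 2550 i \approx -39100.0 + 2550.0 i$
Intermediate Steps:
$h = 3 i$ ($h = \sqrt{-9} = 3 i \approx 3.0 i$)
$d = 850$ ($d = \left(-50\right) \left(-17\right) = 850$)
$d O{\left(46,h \right)} = 850 \left(3 i - 46\right) = 850 \left(-46 + 3 i\right) = -39100 + 2550 i$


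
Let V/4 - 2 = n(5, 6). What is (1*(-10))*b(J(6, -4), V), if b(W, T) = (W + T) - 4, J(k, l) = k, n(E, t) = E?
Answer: -300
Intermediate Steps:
V = 28 (V = 8 + 4*5 = 8 + 20 = 28)
b(W, T) = -4 + T + W (b(W, T) = (T + W) - 4 = -4 + T + W)
(1*(-10))*b(J(6, -4), V) = (1*(-10))*(-4 + 28 + 6) = -10*30 = -300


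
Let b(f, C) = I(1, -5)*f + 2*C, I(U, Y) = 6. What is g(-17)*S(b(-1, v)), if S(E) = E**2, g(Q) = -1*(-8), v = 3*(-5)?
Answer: 10368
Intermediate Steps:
v = -15
g(Q) = 8
b(f, C) = 2*C + 6*f (b(f, C) = 6*f + 2*C = 2*C + 6*f)
g(-17)*S(b(-1, v)) = 8*(2*(-15) + 6*(-1))**2 = 8*(-30 - 6)**2 = 8*(-36)**2 = 8*1296 = 10368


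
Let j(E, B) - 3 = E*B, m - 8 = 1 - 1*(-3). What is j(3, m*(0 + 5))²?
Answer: 33489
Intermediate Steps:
m = 12 (m = 8 + (1 - 1*(-3)) = 8 + (1 + 3) = 8 + 4 = 12)
j(E, B) = 3 + B*E (j(E, B) = 3 + E*B = 3 + B*E)
j(3, m*(0 + 5))² = (3 + (12*(0 + 5))*3)² = (3 + (12*5)*3)² = (3 + 60*3)² = (3 + 180)² = 183² = 33489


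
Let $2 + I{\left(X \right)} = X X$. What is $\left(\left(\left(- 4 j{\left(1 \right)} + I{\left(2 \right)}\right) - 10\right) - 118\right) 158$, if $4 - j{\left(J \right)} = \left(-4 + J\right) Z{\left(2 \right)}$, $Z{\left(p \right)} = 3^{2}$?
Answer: $-39500$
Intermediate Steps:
$Z{\left(p \right)} = 9$
$j{\left(J \right)} = 40 - 9 J$ ($j{\left(J \right)} = 4 - \left(-4 + J\right) 9 = 4 - \left(-36 + 9 J\right) = 40 - 9 J$)
$I{\left(X \right)} = -2 + X^{2}$ ($I{\left(X \right)} = -2 + X X = -2 + X^{2}$)
$\left(\left(\left(- 4 j{\left(1 \right)} + I{\left(2 \right)}\right) - 10\right) - 118\right) 158 = \left(\left(\left(- 4 \left(40 - 9\right) - \left(2 - 2^{2}\right)\right) - 10\right) - 118\right) 158 = \left(\left(\left(- 4 \left(40 - 9\right) + \left(-2 + 4\right)\right) - 10\right) - 118\right) 158 = \left(\left(\left(\left(-4\right) 31 + 2\right) - 10\right) - 118\right) 158 = \left(\left(\left(-124 + 2\right) - 10\right) - 118\right) 158 = \left(\left(-122 - 10\right) - 118\right) 158 = \left(-132 - 118\right) 158 = \left(-250\right) 158 = -39500$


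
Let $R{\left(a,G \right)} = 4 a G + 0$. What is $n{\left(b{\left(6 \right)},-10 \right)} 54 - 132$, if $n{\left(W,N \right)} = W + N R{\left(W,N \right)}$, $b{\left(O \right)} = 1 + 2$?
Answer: $64830$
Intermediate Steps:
$R{\left(a,G \right)} = 4 G a$ ($R{\left(a,G \right)} = 4 G a + 0 = 4 G a$)
$b{\left(O \right)} = 3$
$n{\left(W,N \right)} = W + 4 W N^{2}$ ($n{\left(W,N \right)} = W + N 4 N W = W + 4 W N^{2}$)
$n{\left(b{\left(6 \right)},-10 \right)} 54 - 132 = 3 \left(1 + 4 \left(-10\right)^{2}\right) 54 - 132 = 3 \left(1 + 4 \cdot 100\right) 54 - 132 = 3 \left(1 + 400\right) 54 - 132 = 3 \cdot 401 \cdot 54 - 132 = 1203 \cdot 54 - 132 = 64962 - 132 = 64830$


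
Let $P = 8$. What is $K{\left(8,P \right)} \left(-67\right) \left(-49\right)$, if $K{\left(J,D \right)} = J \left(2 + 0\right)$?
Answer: $52528$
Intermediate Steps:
$K{\left(J,D \right)} = 2 J$ ($K{\left(J,D \right)} = J 2 = 2 J$)
$K{\left(8,P \right)} \left(-67\right) \left(-49\right) = 2 \cdot 8 \left(-67\right) \left(-49\right) = 16 \left(-67\right) \left(-49\right) = \left(-1072\right) \left(-49\right) = 52528$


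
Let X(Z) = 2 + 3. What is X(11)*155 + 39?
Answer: 814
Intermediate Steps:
X(Z) = 5
X(11)*155 + 39 = 5*155 + 39 = 775 + 39 = 814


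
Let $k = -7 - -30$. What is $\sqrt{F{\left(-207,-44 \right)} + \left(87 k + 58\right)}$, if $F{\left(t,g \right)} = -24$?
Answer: $\sqrt{2035} \approx 45.111$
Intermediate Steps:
$k = 23$ ($k = -7 + 30 = 23$)
$\sqrt{F{\left(-207,-44 \right)} + \left(87 k + 58\right)} = \sqrt{-24 + \left(87 \cdot 23 + 58\right)} = \sqrt{-24 + \left(2001 + 58\right)} = \sqrt{-24 + 2059} = \sqrt{2035}$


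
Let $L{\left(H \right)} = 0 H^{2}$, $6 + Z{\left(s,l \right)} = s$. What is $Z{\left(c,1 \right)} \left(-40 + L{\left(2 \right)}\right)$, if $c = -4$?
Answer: $400$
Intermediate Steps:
$Z{\left(s,l \right)} = -6 + s$
$L{\left(H \right)} = 0$
$Z{\left(c,1 \right)} \left(-40 + L{\left(2 \right)}\right) = \left(-6 - 4\right) \left(-40 + 0\right) = \left(-10\right) \left(-40\right) = 400$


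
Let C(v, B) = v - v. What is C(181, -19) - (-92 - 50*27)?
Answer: 1442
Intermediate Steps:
C(v, B) = 0
C(181, -19) - (-92 - 50*27) = 0 - (-92 - 50*27) = 0 - (-92 - 1350) = 0 - 1*(-1442) = 0 + 1442 = 1442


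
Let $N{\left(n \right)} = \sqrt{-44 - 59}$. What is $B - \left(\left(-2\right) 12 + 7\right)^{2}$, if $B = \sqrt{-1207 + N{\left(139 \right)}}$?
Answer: $-289 + \sqrt{-1207 + i \sqrt{103}} \approx -288.85 + 34.742 i$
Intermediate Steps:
$N{\left(n \right)} = i \sqrt{103}$ ($N{\left(n \right)} = \sqrt{-103} = i \sqrt{103}$)
$B = \sqrt{-1207 + i \sqrt{103}} \approx 0.1461 + 34.742 i$
$B - \left(\left(-2\right) 12 + 7\right)^{2} = \sqrt{-1207 + i \sqrt{103}} - \left(\left(-2\right) 12 + 7\right)^{2} = \sqrt{-1207 + i \sqrt{103}} - \left(-24 + 7\right)^{2} = \sqrt{-1207 + i \sqrt{103}} - \left(-17\right)^{2} = \sqrt{-1207 + i \sqrt{103}} - 289 = -289 + \sqrt{-1207 + i \sqrt{103}}$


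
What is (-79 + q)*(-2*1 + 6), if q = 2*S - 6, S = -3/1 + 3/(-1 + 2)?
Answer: -340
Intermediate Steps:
S = 0 (S = -3*1 + 3/1 = -3 + 3*1 = -3 + 3 = 0)
q = -6 (q = 2*0 - 6 = 0 - 6 = -6)
(-79 + q)*(-2*1 + 6) = (-79 - 6)*(-2*1 + 6) = -85*(-2 + 6) = -85*4 = -340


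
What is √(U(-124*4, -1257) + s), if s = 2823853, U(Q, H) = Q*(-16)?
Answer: √2831789 ≈ 1682.8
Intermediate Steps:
U(Q, H) = -16*Q
√(U(-124*4, -1257) + s) = √(-(-1984)*4 + 2823853) = √(-16*(-496) + 2823853) = √(7936 + 2823853) = √2831789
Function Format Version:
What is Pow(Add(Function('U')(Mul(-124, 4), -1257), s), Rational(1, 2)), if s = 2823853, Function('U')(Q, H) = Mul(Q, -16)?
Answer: Pow(2831789, Rational(1, 2)) ≈ 1682.8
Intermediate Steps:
Function('U')(Q, H) = Mul(-16, Q)
Pow(Add(Function('U')(Mul(-124, 4), -1257), s), Rational(1, 2)) = Pow(Add(Mul(-16, Mul(-124, 4)), 2823853), Rational(1, 2)) = Pow(Add(Mul(-16, -496), 2823853), Rational(1, 2)) = Pow(Add(7936, 2823853), Rational(1, 2)) = Pow(2831789, Rational(1, 2))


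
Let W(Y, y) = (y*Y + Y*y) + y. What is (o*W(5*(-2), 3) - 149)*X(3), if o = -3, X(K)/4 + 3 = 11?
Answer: 704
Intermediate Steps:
X(K) = 32 (X(K) = -12 + 4*11 = -12 + 44 = 32)
W(Y, y) = y + 2*Y*y (W(Y, y) = (Y*y + Y*y) + y = 2*Y*y + y = y + 2*Y*y)
(o*W(5*(-2), 3) - 149)*X(3) = (-9*(1 + 2*(5*(-2))) - 149)*32 = (-9*(1 + 2*(-10)) - 149)*32 = (-9*(1 - 20) - 149)*32 = (-9*(-19) - 149)*32 = (-3*(-57) - 149)*32 = (171 - 149)*32 = 22*32 = 704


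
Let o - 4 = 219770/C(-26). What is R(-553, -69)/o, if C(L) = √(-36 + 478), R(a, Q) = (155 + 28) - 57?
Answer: -18564/4024903819 + 2307585*√442/4024903819 ≈ 0.012049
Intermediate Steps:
R(a, Q) = 126 (R(a, Q) = 183 - 57 = 126)
C(L) = √442
o = 4 + 109885*√442/221 (o = 4 + 219770/(√442) = 4 + 219770*(√442/442) = 4 + 109885*√442/221 ≈ 10457.)
R(-553, -69)/o = 126/(4 + 109885*√442/221)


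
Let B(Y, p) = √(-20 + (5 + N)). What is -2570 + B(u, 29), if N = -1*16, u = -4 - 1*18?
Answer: -2570 + I*√31 ≈ -2570.0 + 5.5678*I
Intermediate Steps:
u = -22 (u = -4 - 18 = -22)
N = -16
B(Y, p) = I*√31 (B(Y, p) = √(-20 + (5 - 16)) = √(-20 - 11) = √(-31) = I*√31)
-2570 + B(u, 29) = -2570 + I*√31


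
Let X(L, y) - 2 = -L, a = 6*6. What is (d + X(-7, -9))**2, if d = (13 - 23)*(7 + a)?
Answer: 177241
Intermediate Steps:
a = 36
X(L, y) = 2 - L
d = -430 (d = (13 - 23)*(7 + 36) = -10*43 = -430)
(d + X(-7, -9))**2 = (-430 + (2 - 1*(-7)))**2 = (-430 + (2 + 7))**2 = (-430 + 9)**2 = (-421)**2 = 177241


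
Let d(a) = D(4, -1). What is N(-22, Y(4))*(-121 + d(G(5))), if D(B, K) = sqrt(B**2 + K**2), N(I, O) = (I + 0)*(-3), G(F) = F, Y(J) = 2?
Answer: -7986 + 66*sqrt(17) ≈ -7713.9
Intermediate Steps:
N(I, O) = -3*I (N(I, O) = I*(-3) = -3*I)
d(a) = sqrt(17) (d(a) = sqrt(4**2 + (-1)**2) = sqrt(16 + 1) = sqrt(17))
N(-22, Y(4))*(-121 + d(G(5))) = (-3*(-22))*(-121 + sqrt(17)) = 66*(-121 + sqrt(17)) = -7986 + 66*sqrt(17)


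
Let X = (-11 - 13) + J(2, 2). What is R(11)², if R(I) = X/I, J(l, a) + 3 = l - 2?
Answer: 729/121 ≈ 6.0248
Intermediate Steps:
J(l, a) = -5 + l (J(l, a) = -3 + (l - 2) = -3 + (-2 + l) = -5 + l)
X = -27 (X = (-11 - 13) + (-5 + 2) = -24 - 3 = -27)
R(I) = -27/I
R(11)² = (-27/11)² = 729/121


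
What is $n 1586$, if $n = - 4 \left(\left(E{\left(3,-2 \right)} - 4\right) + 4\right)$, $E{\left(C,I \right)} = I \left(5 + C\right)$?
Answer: $101504$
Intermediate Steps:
$n = 64$ ($n = - 4 \left(\left(- 2 \left(5 + 3\right) - 4\right) + 4\right) = - 4 \left(\left(\left(-2\right) 8 - 4\right) + 4\right) = - 4 \left(\left(-16 - 4\right) + 4\right) = - 4 \left(-20 + 4\right) = \left(-4\right) \left(-16\right) = 64$)
$n 1586 = 64 \cdot 1586 = 101504$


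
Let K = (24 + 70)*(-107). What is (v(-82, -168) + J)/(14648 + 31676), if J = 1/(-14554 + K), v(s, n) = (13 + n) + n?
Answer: -7949677/1140126288 ≈ -0.0069726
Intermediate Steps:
K = -10058 (K = 94*(-107) = -10058)
v(s, n) = 13 + 2*n
J = -1/24612 (J = 1/(-14554 - 10058) = 1/(-24612) = -1/24612 ≈ -4.0631e-5)
(v(-82, -168) + J)/(14648 + 31676) = ((13 + 2*(-168)) - 1/24612)/(14648 + 31676) = ((13 - 336) - 1/24612)/46324 = (-323 - 1/24612)*(1/46324) = -7949677/24612*1/46324 = -7949677/1140126288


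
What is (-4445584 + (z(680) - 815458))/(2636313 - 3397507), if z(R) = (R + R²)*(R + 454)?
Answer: -259935839/380597 ≈ -682.97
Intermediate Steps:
z(R) = (454 + R)*(R + R²) (z(R) = (R + R²)*(454 + R) = (454 + R)*(R + R²))
(-4445584 + (z(680) - 815458))/(2636313 - 3397507) = (-4445584 + (680*(454 + 680² + 455*680) - 815458))/(2636313 - 3397507) = (-4445584 + (680*(454 + 462400 + 309400) - 815458))/(-761194) = (-4445584 + (680*772254 - 815458))*(-1/761194) = (-4445584 + (525132720 - 815458))*(-1/761194) = (-4445584 + 524317262)*(-1/761194) = 519871678*(-1/761194) = -259935839/380597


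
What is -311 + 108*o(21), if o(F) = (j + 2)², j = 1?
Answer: 661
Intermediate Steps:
o(F) = 9 (o(F) = (1 + 2)² = 3² = 9)
-311 + 108*o(21) = -311 + 108*9 = -311 + 972 = 661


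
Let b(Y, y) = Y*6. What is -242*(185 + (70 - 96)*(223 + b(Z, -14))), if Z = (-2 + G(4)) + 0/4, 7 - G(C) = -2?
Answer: 1622610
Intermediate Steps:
G(C) = 9 (G(C) = 7 - 1*(-2) = 7 + 2 = 9)
Z = 7 (Z = (-2 + 9) + 0/4 = 7 + 0*(1/4) = 7 + 0 = 7)
b(Y, y) = 6*Y
-242*(185 + (70 - 96)*(223 + b(Z, -14))) = -242*(185 + (70 - 96)*(223 + 6*7)) = -242*(185 - 26*(223 + 42)) = -242*(185 - 26*265) = -242*(185 - 6890) = -242*(-6705) = 1622610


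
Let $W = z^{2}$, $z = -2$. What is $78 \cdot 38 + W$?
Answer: $2968$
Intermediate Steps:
$W = 4$ ($W = \left(-2\right)^{2} = 4$)
$78 \cdot 38 + W = 78 \cdot 38 + 4 = 2964 + 4 = 2968$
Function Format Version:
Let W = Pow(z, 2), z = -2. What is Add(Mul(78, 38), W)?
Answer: 2968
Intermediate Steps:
W = 4 (W = Pow(-2, 2) = 4)
Add(Mul(78, 38), W) = Add(Mul(78, 38), 4) = Add(2964, 4) = 2968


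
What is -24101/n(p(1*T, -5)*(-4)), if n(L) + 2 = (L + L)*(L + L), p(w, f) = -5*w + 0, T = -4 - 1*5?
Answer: -3443/18514 ≈ -0.18597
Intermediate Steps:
T = -9 (T = -4 - 5 = -9)
p(w, f) = -5*w
n(L) = -2 + 4*L**2 (n(L) = -2 + (L + L)*(L + L) = -2 + (2*L)*(2*L) = -2 + 4*L**2)
-24101/n(p(1*T, -5)*(-4)) = -24101/(-2 + 4*(-5*(-9)*(-4))**2) = -24101/(-2 + 4*(45*(-4))**2) = -24101/(-2 + 4*(-180)**2) = -24101/(-2 + 4*32400) = -24101/(-2 + 129600) = -24101/129598 = -24101*1/129598 = -3443/18514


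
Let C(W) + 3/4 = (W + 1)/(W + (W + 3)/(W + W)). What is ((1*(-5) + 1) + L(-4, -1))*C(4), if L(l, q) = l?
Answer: -86/39 ≈ -2.2051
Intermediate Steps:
C(W) = -3/4 + (1 + W)/(W + (3 + W)/(2*W)) (C(W) = -3/4 + (W + 1)/(W + (W + 3)/(W + W)) = -3/4 + (1 + W)/(W + (3 + W)/((2*W))) = -3/4 + (1 + W)/(W + (3 + W)*(1/(2*W))) = -3/4 + (1 + W)/(W + (3 + W)/(2*W)))
((1*(-5) + 1) + L(-4, -1))*C(4) = ((1*(-5) + 1) - 4)*((-9 + 2*4**2 + 5*4)/(4*(3 + 4 + 2*4**2))) = ((-5 + 1) - 4)*((-9 + 2*16 + 20)/(4*(3 + 4 + 2*16))) = (-4 - 4)*((-9 + 32 + 20)/(4*(3 + 4 + 32))) = -2*43/39 = -8*43/156 = -86/39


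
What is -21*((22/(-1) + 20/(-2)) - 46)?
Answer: 1638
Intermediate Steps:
-21*((22/(-1) + 20/(-2)) - 46) = -21*((22*(-1) + 20*(-1/2)) - 46) = -21*((-22 - 10) - 46) = -21*(-32 - 46) = -21*(-78) = 1638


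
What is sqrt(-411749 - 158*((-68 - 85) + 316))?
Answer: I*sqrt(437503) ≈ 661.44*I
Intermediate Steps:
sqrt(-411749 - 158*((-68 - 85) + 316)) = sqrt(-411749 - 158*(-153 + 316)) = sqrt(-411749 - 158*163) = sqrt(-411749 - 25754) = sqrt(-437503) = I*sqrt(437503)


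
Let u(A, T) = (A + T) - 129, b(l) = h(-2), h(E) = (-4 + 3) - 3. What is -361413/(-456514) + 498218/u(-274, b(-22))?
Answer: -227296396961/185801198 ≈ -1223.3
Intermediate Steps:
h(E) = -4 (h(E) = -1 - 3 = -4)
b(l) = -4
u(A, T) = -129 + A + T
-361413/(-456514) + 498218/u(-274, b(-22)) = -361413/(-456514) + 498218/(-129 - 274 - 4) = -361413*(-1/456514) + 498218/(-407) = 361413/456514 + 498218*(-1/407) = 361413/456514 - 498218/407 = -227296396961/185801198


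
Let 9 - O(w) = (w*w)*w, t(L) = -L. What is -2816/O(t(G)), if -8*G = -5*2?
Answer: -180224/701 ≈ -257.10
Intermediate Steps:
G = 5/4 (G = -(-5)*2/8 = -1/8*(-10) = 5/4 ≈ 1.2500)
O(w) = 9 - w**3 (O(w) = 9 - w*w*w = 9 - w**2*w = 9 - w**3)
-2816/O(t(G)) = -2816/(9 - (-1*5/4)**3) = -2816/(9 - (-5/4)**3) = -2816/(9 - 1*(-125/64)) = -2816/(9 + 125/64) = -2816/701/64 = -2816*64/701 = -180224/701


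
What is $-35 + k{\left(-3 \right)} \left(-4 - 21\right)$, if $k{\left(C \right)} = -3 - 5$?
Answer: $165$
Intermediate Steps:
$k{\left(C \right)} = -8$
$-35 + k{\left(-3 \right)} \left(-4 - 21\right) = -35 - 8 \left(-4 - 21\right) = -35 - -200 = -35 + 200 = 165$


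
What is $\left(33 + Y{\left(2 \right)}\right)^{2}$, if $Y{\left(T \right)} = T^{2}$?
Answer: $1369$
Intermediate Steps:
$\left(33 + Y{\left(2 \right)}\right)^{2} = \left(33 + 2^{2}\right)^{2} = \left(33 + 4\right)^{2} = 37^{2} = 1369$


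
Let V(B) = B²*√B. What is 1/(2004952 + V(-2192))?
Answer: 250619/6326263227093192 - 300304*I*√137/790782903386649 ≈ 3.9616e-11 - 4.4449e-9*I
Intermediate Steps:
V(B) = B^(5/2)
1/(2004952 + V(-2192)) = 1/(2004952 + (-2192)^(5/2)) = 1/(2004952 + 19219456*I*√137)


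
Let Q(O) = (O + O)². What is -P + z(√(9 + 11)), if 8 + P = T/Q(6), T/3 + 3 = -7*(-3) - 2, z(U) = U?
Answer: 23/3 + 2*√5 ≈ 12.139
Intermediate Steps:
Q(O) = 4*O² (Q(O) = (2*O)² = 4*O²)
T = 48 (T = -9 + 3*(-7*(-3) - 2) = -9 + 3*(21 - 2) = -9 + 3*19 = -9 + 57 = 48)
P = -23/3 (P = -8 + 48/((4*6²)) = -8 + 48/((4*36)) = -8 + 48/144 = -8 + 48*(1/144) = -8 + ⅓ = -23/3 ≈ -7.6667)
-P + z(√(9 + 11)) = -1*(-23/3) + √(9 + 11) = 23/3 + √20 = 23/3 + 2*√5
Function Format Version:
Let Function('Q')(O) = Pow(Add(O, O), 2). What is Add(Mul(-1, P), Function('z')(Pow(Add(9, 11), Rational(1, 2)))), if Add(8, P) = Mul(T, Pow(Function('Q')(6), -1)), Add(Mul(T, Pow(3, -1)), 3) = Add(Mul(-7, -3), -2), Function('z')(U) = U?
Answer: Add(Rational(23, 3), Mul(2, Pow(5, Rational(1, 2)))) ≈ 12.139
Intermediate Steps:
Function('Q')(O) = Mul(4, Pow(O, 2)) (Function('Q')(O) = Pow(Mul(2, O), 2) = Mul(4, Pow(O, 2)))
T = 48 (T = Add(-9, Mul(3, Add(Mul(-7, -3), -2))) = Add(-9, Mul(3, Add(21, -2))) = Add(-9, Mul(3, 19)) = Add(-9, 57) = 48)
P = Rational(-23, 3) (P = Add(-8, Mul(48, Pow(Mul(4, Pow(6, 2)), -1))) = Add(-8, Mul(48, Pow(Mul(4, 36), -1))) = Add(-8, Mul(48, Pow(144, -1))) = Add(-8, Mul(48, Rational(1, 144))) = Add(-8, Rational(1, 3)) = Rational(-23, 3) ≈ -7.6667)
Add(Mul(-1, P), Function('z')(Pow(Add(9, 11), Rational(1, 2)))) = Add(Mul(-1, Rational(-23, 3)), Pow(Add(9, 11), Rational(1, 2))) = Add(Rational(23, 3), Pow(20, Rational(1, 2))) = Add(Rational(23, 3), Mul(2, Pow(5, Rational(1, 2))))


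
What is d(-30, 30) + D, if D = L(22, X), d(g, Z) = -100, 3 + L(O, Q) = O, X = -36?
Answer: -81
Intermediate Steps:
L(O, Q) = -3 + O
D = 19 (D = -3 + 22 = 19)
d(-30, 30) + D = -100 + 19 = -81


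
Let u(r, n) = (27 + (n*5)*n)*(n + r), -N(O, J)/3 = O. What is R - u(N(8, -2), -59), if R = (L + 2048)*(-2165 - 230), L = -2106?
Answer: 1585766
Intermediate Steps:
N(O, J) = -3*O
u(r, n) = (27 + 5*n²)*(n + r) (u(r, n) = (27 + (5*n)*n)*(n + r) = (27 + 5*n²)*(n + r))
R = 138910 (R = (-2106 + 2048)*(-2165 - 230) = -58*(-2395) = 138910)
R - u(N(8, -2), -59) = 138910 - (5*(-59)³ + 27*(-59) + 27*(-3*8) + 5*(-3*8)*(-59)²) = 138910 - (5*(-205379) - 1593 + 27*(-24) + 5*(-24)*3481) = 138910 - (-1026895 - 1593 - 648 - 417720) = 138910 - 1*(-1446856) = 138910 + 1446856 = 1585766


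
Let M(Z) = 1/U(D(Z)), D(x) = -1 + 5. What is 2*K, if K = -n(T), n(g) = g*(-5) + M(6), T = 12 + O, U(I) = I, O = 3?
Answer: 299/2 ≈ 149.50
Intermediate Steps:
D(x) = 4
T = 15 (T = 12 + 3 = 15)
M(Z) = 1/4
n(g) = 1/4 - 5*g (n(g) = g*(-5) + 1/4 = -5*g + 1/4 = 1/4 - 5*g)
K = 299/4 (K = -(1/4 - 5*15) = -(1/4 - 75) = -1*(-299/4) = 299/4 ≈ 74.750)
2*K = 2*(299/4) = 299/2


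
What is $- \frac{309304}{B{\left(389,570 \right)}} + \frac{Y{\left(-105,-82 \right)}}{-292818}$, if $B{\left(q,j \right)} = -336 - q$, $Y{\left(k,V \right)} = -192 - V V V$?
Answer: $\frac{45085088036}{106146525} \approx 424.74$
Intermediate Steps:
$Y{\left(k,V \right)} = -192 - V^{3}$ ($Y{\left(k,V \right)} = -192 - V^{2} V = -192 - V^{3}$)
$- \frac{309304}{B{\left(389,570 \right)}} + \frac{Y{\left(-105,-82 \right)}}{-292818} = - \frac{309304}{-336 - 389} + \frac{-192 - \left(-82\right)^{3}}{-292818} = - \frac{309304}{-336 - 389} + \left(-192 - -551368\right) \left(- \frac{1}{292818}\right) = - \frac{309304}{-725} + \left(-192 + 551368\right) \left(- \frac{1}{292818}\right) = \left(-309304\right) \left(- \frac{1}{725}\right) + 551176 \left(- \frac{1}{292818}\right) = \frac{309304}{725} - \frac{275588}{146409} = \frac{45085088036}{106146525}$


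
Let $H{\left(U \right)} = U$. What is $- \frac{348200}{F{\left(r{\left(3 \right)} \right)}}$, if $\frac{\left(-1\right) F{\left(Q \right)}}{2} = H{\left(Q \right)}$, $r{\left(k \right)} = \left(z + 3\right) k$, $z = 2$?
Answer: $\frac{34820}{3} \approx 11607.0$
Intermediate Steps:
$r{\left(k \right)} = 5 k$ ($r{\left(k \right)} = \left(2 + 3\right) k = 5 k$)
$F{\left(Q \right)} = - 2 Q$
$- \frac{348200}{F{\left(r{\left(3 \right)} \right)}} = - \frac{348200}{\left(-2\right) 5 \cdot 3} = - \frac{348200}{\left(-2\right) 15} = - \frac{348200}{-30} = \left(-348200\right) \left(- \frac{1}{30}\right) = \frac{34820}{3}$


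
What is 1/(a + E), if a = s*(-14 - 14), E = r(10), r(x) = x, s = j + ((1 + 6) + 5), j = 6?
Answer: -1/494 ≈ -0.0020243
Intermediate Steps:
s = 18 (s = 6 + ((1 + 6) + 5) = 6 + (7 + 5) = 6 + 12 = 18)
E = 10
a = -504 (a = 18*(-14 - 14) = 18*(-28) = -504)
1/(a + E) = 1/(-504 + 10) = 1/(-494) = -1/494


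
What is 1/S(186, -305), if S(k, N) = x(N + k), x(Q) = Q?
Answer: -1/119 ≈ -0.0084034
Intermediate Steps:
S(k, N) = N + k
1/S(186, -305) = 1/(-305 + 186) = 1/(-119) = -1/119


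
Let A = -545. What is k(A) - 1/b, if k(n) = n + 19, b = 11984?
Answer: -6303585/11984 ≈ -526.00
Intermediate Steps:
k(n) = 19 + n
k(A) - 1/b = (19 - 545) - 1/11984 = -526 - 1*1/11984 = -526 - 1/11984 = -6303585/11984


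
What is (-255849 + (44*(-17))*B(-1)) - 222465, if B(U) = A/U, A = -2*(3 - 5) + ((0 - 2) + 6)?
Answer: -472330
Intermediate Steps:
A = 8 (A = -2*(-2) + (-2 + 6) = 4 + 4 = 8)
B(U) = 8/U
(-255849 + (44*(-17))*B(-1)) - 222465 = (-255849 + (44*(-17))*(8/(-1))) - 222465 = (-255849 - 5984*(-1)) - 222465 = (-255849 - 748*(-8)) - 222465 = (-255849 + 5984) - 222465 = -249865 - 222465 = -472330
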